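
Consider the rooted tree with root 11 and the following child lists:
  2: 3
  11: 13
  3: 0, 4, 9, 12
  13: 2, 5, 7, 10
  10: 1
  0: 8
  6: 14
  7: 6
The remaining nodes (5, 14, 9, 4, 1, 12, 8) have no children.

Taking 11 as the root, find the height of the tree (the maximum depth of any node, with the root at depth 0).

A deepest node is 8, reached by 11 – 13 – 2 – 3 – 0 – 8.
That path has 5 edges, so the height is 5.

5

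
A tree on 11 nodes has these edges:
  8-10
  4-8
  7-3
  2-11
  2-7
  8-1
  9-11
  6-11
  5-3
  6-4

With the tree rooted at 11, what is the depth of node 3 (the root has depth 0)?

3

Climbing from 3 to the root: 3 – 7 – 2 – 11. That's 3 steps.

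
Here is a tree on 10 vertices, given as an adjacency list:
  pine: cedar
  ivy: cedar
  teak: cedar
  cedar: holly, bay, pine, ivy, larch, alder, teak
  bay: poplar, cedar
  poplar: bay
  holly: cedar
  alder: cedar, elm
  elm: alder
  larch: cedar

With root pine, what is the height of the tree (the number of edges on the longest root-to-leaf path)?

3

The longest root-to-leaf path is pine – cedar – alder – elm (3 edges).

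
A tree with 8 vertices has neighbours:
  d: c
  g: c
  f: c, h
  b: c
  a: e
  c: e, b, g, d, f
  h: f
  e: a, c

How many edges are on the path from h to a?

4

Walking from h: h – f – c – e – a. Length 4.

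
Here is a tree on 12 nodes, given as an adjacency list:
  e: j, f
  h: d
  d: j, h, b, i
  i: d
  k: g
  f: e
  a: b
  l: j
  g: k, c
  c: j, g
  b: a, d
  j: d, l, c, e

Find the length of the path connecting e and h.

3

The path is e–j–d–h, which has 3 edges.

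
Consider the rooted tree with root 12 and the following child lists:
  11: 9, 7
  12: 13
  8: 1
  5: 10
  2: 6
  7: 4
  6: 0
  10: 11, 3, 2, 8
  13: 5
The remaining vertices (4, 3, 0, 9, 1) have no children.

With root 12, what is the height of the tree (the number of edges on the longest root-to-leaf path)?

6

The longest root-to-leaf path is 12 → 13 → 5 → 10 → 11 → 7 → 4 (6 edges).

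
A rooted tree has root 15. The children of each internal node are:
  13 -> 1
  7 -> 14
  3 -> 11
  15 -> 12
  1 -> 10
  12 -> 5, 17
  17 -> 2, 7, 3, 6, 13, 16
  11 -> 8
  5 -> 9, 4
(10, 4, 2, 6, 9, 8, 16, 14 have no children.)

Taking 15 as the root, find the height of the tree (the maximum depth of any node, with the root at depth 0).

A deepest node is 10, reached by 15 – 12 – 17 – 13 – 1 – 10.
That path has 5 edges, so the height is 5.

5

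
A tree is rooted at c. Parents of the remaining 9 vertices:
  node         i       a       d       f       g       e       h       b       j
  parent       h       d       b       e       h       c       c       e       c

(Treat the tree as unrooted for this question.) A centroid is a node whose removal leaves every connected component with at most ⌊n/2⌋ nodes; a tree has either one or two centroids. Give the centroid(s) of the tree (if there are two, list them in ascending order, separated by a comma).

c, e

Removing c splits the tree into components of sizes 5, 3, 1; the largest is 5 ≤ ⌊10/2⌋ = 5.
e is adjacent to c and is also a centroid (the largest component after removing it is likewise 5).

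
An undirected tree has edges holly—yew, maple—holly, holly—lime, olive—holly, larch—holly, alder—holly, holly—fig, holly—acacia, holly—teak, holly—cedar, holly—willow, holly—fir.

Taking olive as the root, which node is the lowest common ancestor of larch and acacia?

Ancestors of larch (toward the root): larch, holly, olive.
Ancestors of acacia: acacia, holly, olive.
The deepest node appearing in both lists is holly.

holly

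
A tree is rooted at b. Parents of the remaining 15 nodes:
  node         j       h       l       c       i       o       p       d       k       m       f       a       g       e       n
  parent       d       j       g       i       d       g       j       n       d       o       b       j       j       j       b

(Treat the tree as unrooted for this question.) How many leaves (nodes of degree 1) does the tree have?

9

Exactly 9 nodes have a single neighbour: a, c, e, f, h, k, l, m, p.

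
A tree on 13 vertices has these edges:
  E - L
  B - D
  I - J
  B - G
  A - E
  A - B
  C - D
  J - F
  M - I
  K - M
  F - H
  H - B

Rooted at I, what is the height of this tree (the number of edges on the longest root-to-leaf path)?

A deepest node is L, reached by I-J-F-H-B-A-E-L.
That path has 7 edges, so the height is 7.

7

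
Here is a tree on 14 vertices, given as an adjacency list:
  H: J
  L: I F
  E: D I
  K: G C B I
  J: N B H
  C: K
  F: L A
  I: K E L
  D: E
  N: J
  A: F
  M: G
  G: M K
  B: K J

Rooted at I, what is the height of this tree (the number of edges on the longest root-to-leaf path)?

A deepest node is N, reached by I → K → B → J → N.
That path has 4 edges, so the height is 4.

4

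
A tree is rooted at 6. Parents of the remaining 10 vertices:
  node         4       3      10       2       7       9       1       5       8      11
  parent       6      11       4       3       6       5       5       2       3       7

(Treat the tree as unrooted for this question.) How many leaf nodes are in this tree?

4

Degree-1 nodes: 1, 8, 9, 10 — 4 of them.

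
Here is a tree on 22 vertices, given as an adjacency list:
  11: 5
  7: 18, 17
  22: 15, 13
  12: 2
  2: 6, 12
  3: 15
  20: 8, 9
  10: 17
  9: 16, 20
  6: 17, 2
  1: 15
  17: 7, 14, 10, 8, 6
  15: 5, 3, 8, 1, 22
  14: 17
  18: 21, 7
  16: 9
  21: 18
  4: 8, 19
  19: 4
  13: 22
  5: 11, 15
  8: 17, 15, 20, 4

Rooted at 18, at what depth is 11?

6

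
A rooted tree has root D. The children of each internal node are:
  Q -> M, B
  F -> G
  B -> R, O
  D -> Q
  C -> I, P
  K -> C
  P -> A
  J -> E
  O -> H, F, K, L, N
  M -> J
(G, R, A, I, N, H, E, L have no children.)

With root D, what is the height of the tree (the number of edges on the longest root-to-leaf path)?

A sits deepest: D → Q → B → O → K → C → P → A — 7 edges from the root.

7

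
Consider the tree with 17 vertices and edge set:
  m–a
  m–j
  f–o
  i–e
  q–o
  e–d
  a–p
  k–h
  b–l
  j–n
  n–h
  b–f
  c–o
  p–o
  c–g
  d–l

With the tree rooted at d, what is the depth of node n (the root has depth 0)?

9

Path from d to n: d → l → b → f → o → p → a → m → j → n, which has 9 edges.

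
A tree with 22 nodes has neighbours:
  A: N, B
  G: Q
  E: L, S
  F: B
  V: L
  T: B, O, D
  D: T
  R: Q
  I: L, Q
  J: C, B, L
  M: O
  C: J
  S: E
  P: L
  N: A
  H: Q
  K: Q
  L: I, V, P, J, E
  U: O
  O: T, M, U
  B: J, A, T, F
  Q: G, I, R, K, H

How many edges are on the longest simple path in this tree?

BFS from M reaches R last, at distance 8; BFS from R confirms no node is farther.
Path: M–O–T–B–J–L–I–Q–R.

8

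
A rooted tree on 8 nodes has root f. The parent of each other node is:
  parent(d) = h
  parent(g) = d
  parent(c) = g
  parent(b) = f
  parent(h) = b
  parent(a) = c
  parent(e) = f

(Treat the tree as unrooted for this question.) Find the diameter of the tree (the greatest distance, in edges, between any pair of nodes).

BFS from e reaches a last, at distance 7; BFS from a confirms no node is farther.
Path: e - f - b - h - d - g - c - a.

7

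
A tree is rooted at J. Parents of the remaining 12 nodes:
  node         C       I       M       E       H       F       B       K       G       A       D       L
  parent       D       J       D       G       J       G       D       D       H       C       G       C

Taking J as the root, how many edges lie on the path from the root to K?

Path from J to K: J – H – G – D – K, which has 4 edges.

4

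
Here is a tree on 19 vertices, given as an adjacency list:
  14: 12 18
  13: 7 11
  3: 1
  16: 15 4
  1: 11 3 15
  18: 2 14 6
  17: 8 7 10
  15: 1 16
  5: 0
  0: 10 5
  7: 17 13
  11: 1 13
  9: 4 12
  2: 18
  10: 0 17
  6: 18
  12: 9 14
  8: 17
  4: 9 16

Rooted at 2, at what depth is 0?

14

Path from 2 to 0: 2 → 18 → 14 → 12 → 9 → 4 → 16 → 15 → 1 → 11 → 13 → 7 → 17 → 10 → 0, which has 14 edges.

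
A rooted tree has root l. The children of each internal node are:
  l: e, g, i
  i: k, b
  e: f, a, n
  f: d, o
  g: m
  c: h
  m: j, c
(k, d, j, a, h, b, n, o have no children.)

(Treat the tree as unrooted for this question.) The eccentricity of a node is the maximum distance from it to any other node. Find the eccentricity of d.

7

Distances from d peak at 7, attained at h.
d-f-e-l-g-m-c-h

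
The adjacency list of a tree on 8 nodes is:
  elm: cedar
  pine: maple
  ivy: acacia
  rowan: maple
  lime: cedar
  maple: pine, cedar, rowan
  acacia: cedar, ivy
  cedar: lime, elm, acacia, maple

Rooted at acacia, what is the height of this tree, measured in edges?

A deepest node is rowan, reached by acacia → cedar → maple → rowan.
That path has 3 edges, so the height is 3.

3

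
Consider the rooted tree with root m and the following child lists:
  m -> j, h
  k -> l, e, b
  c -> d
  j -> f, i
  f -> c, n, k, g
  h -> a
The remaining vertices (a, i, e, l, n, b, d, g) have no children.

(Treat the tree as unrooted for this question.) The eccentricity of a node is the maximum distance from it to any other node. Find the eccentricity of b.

6

The node farthest from b is a, via b – k – f – j – m – h – a — 6 edges.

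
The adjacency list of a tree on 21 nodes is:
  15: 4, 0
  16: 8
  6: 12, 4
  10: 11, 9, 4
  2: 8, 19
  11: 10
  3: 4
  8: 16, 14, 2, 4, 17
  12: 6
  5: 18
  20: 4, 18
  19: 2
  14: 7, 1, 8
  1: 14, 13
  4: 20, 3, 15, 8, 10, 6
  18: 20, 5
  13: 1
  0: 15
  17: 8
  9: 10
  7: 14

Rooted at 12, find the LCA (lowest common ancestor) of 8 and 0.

4

Path 8→root: 8 4 6 12; path 0→root: 0 15 4 6 12.
First common node: 4.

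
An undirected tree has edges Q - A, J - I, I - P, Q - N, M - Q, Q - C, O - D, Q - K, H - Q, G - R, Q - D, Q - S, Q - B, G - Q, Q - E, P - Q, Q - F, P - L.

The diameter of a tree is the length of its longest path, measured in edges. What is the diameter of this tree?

5

A longest path is J - I - P - Q - G - R, with 5 edges.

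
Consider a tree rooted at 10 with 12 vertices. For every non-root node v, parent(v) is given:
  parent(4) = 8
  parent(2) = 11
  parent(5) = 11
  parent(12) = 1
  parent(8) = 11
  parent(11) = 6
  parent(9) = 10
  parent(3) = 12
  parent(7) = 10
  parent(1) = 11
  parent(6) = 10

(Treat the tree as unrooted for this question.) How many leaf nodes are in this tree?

Exactly 6 nodes have a single neighbour: 2, 3, 4, 5, 7, 9.

6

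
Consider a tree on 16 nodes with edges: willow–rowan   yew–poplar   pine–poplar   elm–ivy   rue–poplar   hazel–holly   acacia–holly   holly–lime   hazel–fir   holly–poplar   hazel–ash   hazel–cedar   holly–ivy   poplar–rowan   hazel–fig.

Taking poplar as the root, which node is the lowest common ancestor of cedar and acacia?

holly

cedar's ancestor chain is cedar, hazel, holly, poplar and acacia's is acacia, holly, poplar; they first meet at holly.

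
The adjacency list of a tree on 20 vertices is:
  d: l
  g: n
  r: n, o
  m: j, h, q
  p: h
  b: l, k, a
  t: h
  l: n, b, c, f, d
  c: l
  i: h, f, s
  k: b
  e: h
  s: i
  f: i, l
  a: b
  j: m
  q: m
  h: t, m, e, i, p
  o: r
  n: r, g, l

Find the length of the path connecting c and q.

6

The path is c - l - f - i - h - m - q, which has 6 edges.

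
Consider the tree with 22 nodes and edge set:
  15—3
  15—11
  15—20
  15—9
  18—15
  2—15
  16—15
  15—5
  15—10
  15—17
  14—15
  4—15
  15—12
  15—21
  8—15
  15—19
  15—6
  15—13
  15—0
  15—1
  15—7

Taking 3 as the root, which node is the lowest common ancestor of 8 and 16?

15

8's ancestor chain is 8, 15, 3 and 16's is 16, 15, 3; they first meet at 15.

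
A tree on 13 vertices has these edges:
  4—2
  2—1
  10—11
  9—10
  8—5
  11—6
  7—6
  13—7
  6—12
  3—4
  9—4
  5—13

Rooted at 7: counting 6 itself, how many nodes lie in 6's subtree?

9

Descendants of 6 (including itself): 6, 12, 11, 10, 9, 4, 3, 2, 1. That's 9.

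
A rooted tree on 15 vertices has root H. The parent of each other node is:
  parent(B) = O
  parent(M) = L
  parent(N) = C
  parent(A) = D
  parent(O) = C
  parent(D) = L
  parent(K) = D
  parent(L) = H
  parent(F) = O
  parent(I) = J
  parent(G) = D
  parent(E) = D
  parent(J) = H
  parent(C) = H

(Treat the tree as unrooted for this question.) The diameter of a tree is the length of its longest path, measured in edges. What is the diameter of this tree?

A longest path is F - O - C - H - L - D - K, with 6 edges.

6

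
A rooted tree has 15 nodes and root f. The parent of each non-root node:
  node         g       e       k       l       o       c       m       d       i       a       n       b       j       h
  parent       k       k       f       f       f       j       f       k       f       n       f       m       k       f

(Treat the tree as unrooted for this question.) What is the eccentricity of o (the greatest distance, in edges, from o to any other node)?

A farthest node from o is c.
The path o–f–k–j–c has 4 edges.

4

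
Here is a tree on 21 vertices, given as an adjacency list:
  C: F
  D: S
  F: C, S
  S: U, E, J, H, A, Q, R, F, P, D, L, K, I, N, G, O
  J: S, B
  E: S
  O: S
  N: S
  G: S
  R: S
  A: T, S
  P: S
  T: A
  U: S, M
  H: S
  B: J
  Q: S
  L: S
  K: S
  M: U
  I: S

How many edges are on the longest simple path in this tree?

4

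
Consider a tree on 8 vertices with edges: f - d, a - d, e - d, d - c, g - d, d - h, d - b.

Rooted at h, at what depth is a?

2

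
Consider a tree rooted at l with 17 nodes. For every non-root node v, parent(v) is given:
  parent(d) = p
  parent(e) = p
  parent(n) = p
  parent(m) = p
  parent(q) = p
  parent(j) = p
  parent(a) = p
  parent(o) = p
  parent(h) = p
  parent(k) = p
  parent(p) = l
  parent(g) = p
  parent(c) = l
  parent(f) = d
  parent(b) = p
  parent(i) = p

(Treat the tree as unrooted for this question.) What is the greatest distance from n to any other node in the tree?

3

A farthest node from n is f (c also at distance 3).
The path n – p – d – f has 3 edges.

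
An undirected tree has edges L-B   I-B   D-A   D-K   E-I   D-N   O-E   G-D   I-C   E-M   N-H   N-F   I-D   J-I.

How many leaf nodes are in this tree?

10

The leaves are A, C, F, G, H, J, K, L, M, O.
That is 10 leaves.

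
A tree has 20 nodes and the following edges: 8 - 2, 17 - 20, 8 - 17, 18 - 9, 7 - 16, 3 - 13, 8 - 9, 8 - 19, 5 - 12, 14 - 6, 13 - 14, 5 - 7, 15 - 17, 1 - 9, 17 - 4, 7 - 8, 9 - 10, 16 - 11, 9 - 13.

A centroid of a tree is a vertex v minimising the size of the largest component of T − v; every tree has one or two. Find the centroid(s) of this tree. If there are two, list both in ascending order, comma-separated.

8

If 8 is removed the pieces have sizes 8, 5, 4, 1, 1, all ≤ ⌊20/2⌋ = 10.
No neighbour of 8 does as well, so 8 is the unique centroid.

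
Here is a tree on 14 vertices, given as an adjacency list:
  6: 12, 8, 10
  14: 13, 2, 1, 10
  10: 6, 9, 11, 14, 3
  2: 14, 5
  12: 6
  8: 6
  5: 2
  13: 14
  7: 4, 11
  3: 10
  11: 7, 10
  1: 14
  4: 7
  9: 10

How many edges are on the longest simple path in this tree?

6

Starting from 5, a farthest node is 4 at distance 6.
One longest path: 5 - 2 - 14 - 10 - 11 - 7 - 4.
So the diameter is 6.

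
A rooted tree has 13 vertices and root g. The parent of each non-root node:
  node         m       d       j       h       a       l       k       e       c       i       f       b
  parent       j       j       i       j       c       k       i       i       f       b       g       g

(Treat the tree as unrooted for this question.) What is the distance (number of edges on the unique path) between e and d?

The path is e – i – j – d, which has 3 edges.

3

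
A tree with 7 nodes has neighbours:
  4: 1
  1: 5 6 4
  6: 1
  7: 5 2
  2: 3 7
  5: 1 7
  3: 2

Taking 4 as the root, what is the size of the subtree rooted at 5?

4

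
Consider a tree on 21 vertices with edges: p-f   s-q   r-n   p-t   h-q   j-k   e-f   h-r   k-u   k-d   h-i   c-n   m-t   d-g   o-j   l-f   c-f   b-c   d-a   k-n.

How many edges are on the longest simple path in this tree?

BFS from m reaches s last, at distance 9; BFS from s confirms no node is farther.
Path: m-t-p-f-c-n-r-h-q-s.

9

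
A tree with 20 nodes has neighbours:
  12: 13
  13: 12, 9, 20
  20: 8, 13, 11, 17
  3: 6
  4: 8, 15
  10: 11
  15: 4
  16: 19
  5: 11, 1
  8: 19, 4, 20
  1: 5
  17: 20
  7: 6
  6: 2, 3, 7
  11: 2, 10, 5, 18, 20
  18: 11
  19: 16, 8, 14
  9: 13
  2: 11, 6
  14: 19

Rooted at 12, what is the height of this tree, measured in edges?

6

7 sits deepest: 12–13–20–11–2–6–7 — 6 edges from the root.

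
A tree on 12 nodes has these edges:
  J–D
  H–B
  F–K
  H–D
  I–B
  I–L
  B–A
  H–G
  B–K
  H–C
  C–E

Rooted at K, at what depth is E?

Path from K to E: K–B–H–C–E, which has 4 edges.

4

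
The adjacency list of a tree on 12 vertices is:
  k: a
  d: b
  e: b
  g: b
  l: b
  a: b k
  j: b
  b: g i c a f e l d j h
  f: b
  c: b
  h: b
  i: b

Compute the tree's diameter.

3

BFS from k reaches f last, at distance 3; BFS from f confirms no node is farther.
Path: k–a–b–f.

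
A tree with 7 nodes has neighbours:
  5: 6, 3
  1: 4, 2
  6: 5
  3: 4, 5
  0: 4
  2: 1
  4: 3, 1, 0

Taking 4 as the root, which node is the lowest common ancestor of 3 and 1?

3's ancestor chain is 3, 4 and 1's is 1, 4; they first meet at 4.

4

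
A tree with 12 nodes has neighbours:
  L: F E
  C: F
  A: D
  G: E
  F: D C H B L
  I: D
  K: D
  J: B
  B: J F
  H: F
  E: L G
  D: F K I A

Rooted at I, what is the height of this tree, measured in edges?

5

G sits deepest: I–D–F–L–E–G — 5 edges from the root.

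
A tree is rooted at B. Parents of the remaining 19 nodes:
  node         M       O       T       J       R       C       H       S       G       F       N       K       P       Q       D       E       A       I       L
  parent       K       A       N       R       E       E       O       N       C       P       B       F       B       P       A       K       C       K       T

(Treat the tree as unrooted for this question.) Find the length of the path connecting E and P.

3

Walking from E: E - K - F - P. Length 3.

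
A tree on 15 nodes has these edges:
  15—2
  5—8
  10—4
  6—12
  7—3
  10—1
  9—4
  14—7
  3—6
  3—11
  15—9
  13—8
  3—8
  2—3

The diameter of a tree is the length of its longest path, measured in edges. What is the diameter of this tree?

Starting from 1, a farthest node is 5 at distance 8.
One longest path: 1 – 10 – 4 – 9 – 15 – 2 – 3 – 8 – 5.
So the diameter is 8.

8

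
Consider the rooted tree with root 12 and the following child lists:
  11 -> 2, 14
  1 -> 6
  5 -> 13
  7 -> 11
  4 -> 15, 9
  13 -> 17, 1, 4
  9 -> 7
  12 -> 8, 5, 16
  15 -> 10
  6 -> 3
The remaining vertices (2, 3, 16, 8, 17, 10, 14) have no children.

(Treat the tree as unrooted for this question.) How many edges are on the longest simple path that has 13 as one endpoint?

5

Distances from 13 peak at 5, attained at 2 (14 also at distance 5).
13–4–9–7–11–2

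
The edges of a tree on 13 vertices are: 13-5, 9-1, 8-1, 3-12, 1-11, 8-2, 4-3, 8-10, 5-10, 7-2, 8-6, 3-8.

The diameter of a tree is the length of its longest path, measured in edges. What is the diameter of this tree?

Starting from 13, a farthest node is 7 at distance 5.
One longest path: 13 – 5 – 10 – 8 – 2 – 7.
So the diameter is 5.

5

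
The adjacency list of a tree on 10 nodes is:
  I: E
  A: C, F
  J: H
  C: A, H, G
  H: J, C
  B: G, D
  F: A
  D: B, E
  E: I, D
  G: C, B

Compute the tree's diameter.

7

A longest path is F - A - C - G - B - D - E - I, with 7 edges.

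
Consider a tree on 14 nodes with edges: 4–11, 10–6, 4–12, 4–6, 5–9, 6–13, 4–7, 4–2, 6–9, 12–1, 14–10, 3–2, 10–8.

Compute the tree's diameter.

Starting from 3, a farthest node is 5 at distance 5.
One longest path: 3 - 2 - 4 - 6 - 9 - 5.
So the diameter is 5.

5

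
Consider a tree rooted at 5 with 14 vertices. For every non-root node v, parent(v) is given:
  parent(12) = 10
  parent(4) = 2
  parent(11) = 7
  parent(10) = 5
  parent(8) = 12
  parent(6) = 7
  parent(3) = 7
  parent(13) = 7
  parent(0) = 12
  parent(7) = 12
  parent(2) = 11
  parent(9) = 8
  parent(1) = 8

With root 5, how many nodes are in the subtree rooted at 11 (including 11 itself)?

3

11's subtree: {11, 2, 4}, size 3.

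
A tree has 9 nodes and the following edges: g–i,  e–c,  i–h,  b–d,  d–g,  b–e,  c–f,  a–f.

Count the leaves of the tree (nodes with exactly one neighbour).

The leaves are a, h.
That is 2 leaves.

2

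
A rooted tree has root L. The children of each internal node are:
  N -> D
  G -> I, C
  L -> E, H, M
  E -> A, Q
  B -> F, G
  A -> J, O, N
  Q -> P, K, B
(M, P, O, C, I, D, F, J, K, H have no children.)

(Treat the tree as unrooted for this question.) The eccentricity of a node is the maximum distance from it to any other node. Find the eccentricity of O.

The node farthest from O is I (C also at distance 6), via O–A–E–Q–B–G–I — 6 edges.

6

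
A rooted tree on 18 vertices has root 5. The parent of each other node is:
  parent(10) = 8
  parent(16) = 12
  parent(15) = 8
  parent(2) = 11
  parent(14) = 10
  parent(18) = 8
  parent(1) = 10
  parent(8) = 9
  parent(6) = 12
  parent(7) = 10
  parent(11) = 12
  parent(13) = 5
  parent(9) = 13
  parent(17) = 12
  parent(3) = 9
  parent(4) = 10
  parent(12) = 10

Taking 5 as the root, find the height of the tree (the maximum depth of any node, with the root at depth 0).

7

A deepest node is 2, reached by 5–13–9–8–10–12–11–2.
That path has 7 edges, so the height is 7.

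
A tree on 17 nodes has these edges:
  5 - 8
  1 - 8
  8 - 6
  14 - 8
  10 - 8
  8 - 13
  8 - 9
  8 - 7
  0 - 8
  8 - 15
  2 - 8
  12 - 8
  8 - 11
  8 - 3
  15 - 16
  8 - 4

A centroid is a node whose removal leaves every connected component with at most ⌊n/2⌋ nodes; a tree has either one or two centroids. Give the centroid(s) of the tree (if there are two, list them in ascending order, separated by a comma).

8

Removing 8 splits the tree into components of sizes 2, 1, 1, 1, 1, 1, 1, 1, 1, 1, 1, 1, 1, 1, 1; the largest is 2 ≤ ⌊17/2⌋ = 8.
Every other node leaves some component of size > 8, so the centroid is unique.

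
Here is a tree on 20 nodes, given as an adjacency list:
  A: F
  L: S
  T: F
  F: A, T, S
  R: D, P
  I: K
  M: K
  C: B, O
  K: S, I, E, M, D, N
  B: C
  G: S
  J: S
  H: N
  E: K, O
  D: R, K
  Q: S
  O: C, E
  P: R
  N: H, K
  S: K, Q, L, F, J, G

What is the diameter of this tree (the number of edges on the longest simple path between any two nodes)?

7

Starting from B, a farthest node is T at distance 7.
One longest path: B - C - O - E - K - S - F - T.
So the diameter is 7.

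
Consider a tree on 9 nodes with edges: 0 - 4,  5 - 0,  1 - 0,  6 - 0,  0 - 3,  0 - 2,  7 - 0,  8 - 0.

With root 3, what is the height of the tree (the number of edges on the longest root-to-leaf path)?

The longest root-to-leaf path is 3-0-2 (2 edges).

2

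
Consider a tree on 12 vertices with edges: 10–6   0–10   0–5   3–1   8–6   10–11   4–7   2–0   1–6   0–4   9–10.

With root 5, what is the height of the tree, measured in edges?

3 sits deepest: 5–0–10–6–1–3 — 5 edges from the root.

5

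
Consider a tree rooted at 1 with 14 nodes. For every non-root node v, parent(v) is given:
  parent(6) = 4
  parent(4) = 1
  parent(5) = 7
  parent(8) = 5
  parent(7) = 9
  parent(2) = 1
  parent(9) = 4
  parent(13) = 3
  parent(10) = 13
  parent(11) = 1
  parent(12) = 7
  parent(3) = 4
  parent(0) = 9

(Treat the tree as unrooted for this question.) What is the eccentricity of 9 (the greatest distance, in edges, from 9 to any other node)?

Distances from 9 peak at 4, attained at 10.
9-4-3-13-10

4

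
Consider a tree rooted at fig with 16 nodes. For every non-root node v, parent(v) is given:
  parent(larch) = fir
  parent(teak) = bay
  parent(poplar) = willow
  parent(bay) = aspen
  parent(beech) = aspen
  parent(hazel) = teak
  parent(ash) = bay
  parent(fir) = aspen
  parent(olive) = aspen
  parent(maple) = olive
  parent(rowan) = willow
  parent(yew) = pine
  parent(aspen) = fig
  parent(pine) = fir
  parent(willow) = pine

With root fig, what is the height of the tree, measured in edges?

5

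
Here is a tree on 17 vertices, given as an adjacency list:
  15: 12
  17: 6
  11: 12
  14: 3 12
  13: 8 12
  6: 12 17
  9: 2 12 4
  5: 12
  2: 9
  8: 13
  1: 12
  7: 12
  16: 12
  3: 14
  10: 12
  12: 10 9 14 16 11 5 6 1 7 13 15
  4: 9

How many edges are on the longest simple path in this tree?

A longest path is 3 - 14 - 12 - 13 - 8, with 4 edges.

4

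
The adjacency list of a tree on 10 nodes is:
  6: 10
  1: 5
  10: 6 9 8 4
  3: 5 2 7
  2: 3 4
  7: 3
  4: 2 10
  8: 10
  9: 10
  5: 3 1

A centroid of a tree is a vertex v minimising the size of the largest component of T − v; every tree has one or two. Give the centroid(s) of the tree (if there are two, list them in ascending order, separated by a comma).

2, 4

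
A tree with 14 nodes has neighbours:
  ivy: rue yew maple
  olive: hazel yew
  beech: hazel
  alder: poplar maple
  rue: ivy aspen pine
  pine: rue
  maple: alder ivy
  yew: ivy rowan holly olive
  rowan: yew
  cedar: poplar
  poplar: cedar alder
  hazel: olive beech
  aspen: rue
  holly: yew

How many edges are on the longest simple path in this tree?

Starting from beech, a farthest node is cedar at distance 8.
One longest path: beech-hazel-olive-yew-ivy-maple-alder-poplar-cedar.
So the diameter is 8.

8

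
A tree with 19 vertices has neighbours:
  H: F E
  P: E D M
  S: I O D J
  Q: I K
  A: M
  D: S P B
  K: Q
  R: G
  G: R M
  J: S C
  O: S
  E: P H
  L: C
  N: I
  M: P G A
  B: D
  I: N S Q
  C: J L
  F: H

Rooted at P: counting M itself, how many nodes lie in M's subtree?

M's subtree: {M, G, A, R}, size 4.

4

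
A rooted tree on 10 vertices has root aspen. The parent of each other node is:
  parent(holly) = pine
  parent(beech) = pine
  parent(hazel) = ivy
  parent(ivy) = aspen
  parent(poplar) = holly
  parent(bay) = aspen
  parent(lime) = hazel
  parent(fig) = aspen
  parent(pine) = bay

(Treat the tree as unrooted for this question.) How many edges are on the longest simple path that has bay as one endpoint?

A farthest node from bay is lime.
The path bay – aspen – ivy – hazel – lime has 4 edges.

4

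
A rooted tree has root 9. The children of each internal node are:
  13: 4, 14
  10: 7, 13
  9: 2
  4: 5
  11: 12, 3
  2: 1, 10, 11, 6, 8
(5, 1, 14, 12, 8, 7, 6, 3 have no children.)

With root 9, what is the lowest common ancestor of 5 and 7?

5's ancestor chain is 5, 4, 13, 10, 2, 9 and 7's is 7, 10, 2, 9; they first meet at 10.

10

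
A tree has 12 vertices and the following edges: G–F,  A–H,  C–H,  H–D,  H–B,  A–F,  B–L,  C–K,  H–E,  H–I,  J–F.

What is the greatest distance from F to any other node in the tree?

The node farthest from F is K (L also at distance 4), via F – A – H – C – K — 4 edges.

4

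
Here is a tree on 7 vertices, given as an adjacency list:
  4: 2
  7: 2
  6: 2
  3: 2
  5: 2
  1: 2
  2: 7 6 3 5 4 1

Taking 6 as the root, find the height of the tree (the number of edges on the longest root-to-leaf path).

2

The longest root-to-leaf path is 6-2-1 (2 edges).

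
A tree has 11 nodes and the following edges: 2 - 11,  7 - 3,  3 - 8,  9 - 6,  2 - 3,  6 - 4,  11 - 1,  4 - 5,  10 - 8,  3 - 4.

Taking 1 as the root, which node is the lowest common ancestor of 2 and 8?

2

2's ancestor chain is 2, 11, 1 and 8's is 8, 3, 2, 11, 1; they first meet at 2.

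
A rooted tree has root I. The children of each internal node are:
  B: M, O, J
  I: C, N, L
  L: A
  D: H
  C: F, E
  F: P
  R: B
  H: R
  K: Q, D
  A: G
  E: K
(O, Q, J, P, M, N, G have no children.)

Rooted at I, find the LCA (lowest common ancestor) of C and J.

Ancestors of C (toward the root): C, I.
Ancestors of J: J, B, R, H, D, K, E, C, I.
The deepest node appearing in both lists is C.

C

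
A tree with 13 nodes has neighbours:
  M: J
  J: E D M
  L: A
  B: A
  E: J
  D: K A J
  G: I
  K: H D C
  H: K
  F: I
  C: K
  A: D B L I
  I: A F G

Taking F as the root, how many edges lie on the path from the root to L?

3

F → I → A → L — 3 edges.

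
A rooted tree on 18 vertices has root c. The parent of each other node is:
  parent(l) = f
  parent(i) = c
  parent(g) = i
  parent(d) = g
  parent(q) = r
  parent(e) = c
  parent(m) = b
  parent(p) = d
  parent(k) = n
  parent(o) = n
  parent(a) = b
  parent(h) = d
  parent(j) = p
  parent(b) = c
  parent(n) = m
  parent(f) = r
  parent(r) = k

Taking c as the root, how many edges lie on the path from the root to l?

c–b–m–n–k–r–f–l — 7 edges.

7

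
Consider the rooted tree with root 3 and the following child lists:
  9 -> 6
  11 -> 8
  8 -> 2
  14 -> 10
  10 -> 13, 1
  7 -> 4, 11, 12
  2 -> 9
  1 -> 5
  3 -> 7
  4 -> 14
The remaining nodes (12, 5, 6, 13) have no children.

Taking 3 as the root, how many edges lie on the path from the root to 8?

3

3–7–11–8 — 3 edges.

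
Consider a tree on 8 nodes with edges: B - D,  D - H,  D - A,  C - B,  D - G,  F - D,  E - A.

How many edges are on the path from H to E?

3

The path is H - D - A - E, which has 3 edges.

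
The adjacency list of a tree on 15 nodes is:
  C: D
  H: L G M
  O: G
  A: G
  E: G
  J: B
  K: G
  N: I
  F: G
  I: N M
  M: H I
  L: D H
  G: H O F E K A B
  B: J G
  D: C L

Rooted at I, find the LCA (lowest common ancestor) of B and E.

G

Path B→root: B G H M I; path E→root: E G H M I.
First common node: G.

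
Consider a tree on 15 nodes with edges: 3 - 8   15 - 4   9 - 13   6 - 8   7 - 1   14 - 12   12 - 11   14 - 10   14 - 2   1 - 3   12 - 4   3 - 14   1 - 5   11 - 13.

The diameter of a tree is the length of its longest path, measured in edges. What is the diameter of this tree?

A longest path is 6 - 8 - 3 - 14 - 12 - 11 - 13 - 9, with 7 edges.

7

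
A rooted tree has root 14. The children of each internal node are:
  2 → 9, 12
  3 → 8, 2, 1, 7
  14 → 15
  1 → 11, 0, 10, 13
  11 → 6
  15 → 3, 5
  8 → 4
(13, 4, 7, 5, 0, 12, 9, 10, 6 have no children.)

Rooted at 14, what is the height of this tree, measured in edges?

6 sits deepest: 14-15-3-1-11-6 — 5 edges from the root.

5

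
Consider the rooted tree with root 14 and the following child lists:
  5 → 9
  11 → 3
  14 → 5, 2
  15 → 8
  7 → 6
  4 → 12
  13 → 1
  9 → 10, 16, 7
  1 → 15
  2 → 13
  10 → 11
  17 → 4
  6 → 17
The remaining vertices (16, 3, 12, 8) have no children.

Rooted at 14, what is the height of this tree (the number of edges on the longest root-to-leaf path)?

7

12 sits deepest: 14 → 5 → 9 → 7 → 6 → 17 → 4 → 12 — 7 edges from the root.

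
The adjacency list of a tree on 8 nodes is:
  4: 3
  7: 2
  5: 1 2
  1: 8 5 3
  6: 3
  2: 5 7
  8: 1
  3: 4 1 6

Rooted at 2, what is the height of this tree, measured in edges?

A deepest node is 6, reached by 2 → 5 → 1 → 3 → 6.
That path has 4 edges, so the height is 4.

4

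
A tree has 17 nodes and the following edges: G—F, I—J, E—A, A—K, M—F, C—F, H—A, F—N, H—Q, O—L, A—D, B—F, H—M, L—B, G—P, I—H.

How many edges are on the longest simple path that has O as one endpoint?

7

Distances from O peak at 7, attained at E (K, J, D also at distance 7).
O – L – B – F – M – H – A – E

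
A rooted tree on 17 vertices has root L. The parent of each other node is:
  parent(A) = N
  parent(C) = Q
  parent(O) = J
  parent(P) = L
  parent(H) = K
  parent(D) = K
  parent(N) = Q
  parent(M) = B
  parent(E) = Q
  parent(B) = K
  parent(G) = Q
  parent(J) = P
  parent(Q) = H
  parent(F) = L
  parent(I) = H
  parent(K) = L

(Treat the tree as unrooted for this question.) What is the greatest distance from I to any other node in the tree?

Distances from I peak at 6, attained at O.
I – H – K – L – P – J – O

6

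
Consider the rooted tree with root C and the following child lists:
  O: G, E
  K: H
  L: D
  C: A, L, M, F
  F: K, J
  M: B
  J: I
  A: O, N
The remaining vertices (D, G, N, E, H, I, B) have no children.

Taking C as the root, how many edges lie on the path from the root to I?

3

Climbing from I to the root: I–J–F–C. That's 3 steps.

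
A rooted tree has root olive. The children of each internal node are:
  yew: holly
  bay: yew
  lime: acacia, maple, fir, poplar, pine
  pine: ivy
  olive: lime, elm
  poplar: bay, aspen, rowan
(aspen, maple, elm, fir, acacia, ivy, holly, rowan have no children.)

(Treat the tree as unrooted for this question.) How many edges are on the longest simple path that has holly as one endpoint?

A farthest node from holly is elm (ivy also at distance 6).
The path holly–yew–bay–poplar–lime–olive–elm has 6 edges.

6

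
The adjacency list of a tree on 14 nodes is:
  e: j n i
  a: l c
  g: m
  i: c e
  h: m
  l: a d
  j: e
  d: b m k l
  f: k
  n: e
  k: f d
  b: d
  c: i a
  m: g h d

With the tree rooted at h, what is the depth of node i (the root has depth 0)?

6

h → m → d → l → a → c → i — 6 edges.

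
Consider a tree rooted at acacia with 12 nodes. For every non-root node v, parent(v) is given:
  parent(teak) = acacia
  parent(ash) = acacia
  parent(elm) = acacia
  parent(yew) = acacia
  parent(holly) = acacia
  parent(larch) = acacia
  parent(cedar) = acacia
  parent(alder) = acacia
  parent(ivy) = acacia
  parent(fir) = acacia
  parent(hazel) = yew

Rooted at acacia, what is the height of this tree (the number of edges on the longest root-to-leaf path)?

A deepest node is hazel, reached by acacia-yew-hazel.
That path has 2 edges, so the height is 2.

2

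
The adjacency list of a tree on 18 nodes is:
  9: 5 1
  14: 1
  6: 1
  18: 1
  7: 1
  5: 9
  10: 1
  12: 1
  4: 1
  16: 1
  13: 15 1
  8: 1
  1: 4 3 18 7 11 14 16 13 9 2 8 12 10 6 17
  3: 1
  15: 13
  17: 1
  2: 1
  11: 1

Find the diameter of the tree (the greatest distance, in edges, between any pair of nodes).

Starting from 5, a farthest node is 15 at distance 4.
One longest path: 5–9–1–13–15.
So the diameter is 4.

4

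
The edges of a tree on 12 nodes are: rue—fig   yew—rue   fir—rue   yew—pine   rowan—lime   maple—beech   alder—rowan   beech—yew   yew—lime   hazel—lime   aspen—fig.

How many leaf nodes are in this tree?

6

Degree-1 nodes: alder, aspen, fir, hazel, maple, pine — 6 of them.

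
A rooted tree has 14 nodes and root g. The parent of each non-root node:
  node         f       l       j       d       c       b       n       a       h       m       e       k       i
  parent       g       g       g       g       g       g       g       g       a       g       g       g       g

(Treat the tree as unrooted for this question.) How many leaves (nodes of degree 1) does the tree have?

12

Degree-1 nodes: b, c, d, e, f, h, i, j, k, l, m, n — 12 of them.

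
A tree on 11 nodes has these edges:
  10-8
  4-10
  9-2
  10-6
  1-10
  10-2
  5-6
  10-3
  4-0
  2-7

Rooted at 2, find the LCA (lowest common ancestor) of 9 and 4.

2

Path 9→root: 9 2; path 4→root: 4 10 2.
First common node: 2.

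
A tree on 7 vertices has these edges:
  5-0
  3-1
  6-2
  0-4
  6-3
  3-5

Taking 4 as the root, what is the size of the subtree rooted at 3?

4

Descendants of 3 (including itself): 3, 6, 1, 2. That's 4.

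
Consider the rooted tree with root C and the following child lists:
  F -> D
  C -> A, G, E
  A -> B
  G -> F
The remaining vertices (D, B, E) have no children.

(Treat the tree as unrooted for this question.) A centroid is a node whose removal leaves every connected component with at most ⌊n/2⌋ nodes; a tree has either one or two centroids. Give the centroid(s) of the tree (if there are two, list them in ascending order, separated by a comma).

C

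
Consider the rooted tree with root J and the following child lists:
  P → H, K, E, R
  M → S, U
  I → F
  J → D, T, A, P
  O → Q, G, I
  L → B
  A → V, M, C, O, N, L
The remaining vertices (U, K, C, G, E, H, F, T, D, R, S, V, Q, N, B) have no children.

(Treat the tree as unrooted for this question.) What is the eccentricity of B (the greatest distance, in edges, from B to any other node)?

5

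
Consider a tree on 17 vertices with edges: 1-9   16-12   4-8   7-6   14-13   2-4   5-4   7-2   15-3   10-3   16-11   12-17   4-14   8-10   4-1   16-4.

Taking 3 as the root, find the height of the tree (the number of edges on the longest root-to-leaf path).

6 sits deepest: 3-10-8-4-2-7-6 — 6 edges from the root.

6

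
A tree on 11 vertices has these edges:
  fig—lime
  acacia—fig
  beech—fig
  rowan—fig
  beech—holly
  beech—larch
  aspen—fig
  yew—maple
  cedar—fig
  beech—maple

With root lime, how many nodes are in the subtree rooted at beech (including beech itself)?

The subtree rooted at beech contains: beech, holly, larch, maple, yew — 5 nodes.

5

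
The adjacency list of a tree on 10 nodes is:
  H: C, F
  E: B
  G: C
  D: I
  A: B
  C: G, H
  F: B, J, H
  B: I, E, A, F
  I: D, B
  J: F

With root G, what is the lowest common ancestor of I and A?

I's ancestor chain is I, B, F, H, C, G and A's is A, B, F, H, C, G; they first meet at B.

B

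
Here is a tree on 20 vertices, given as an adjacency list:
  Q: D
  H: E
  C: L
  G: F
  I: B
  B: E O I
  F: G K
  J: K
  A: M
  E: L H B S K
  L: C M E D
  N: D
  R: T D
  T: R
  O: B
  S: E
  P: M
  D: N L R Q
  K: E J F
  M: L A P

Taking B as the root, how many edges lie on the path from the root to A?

B → E → L → M → A — 4 edges.

4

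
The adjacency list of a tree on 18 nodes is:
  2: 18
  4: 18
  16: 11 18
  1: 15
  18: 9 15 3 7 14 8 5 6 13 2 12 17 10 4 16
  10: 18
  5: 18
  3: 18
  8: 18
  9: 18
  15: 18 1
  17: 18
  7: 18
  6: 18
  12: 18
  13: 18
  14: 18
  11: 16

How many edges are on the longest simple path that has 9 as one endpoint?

The node farthest from 9 is 11 (1 also at distance 3), via 9 – 18 – 16 – 11 — 3 edges.

3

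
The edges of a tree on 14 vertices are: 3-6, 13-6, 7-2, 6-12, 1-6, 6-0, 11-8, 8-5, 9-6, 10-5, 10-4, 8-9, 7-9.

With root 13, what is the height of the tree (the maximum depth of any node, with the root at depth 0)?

6

The longest root-to-leaf path is 13 – 6 – 9 – 8 – 5 – 10 – 4 (6 edges).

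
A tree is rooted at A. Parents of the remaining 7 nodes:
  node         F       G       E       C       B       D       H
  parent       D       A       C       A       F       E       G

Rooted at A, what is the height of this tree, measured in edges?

The longest root-to-leaf path is A-C-E-D-F-B (5 edges).

5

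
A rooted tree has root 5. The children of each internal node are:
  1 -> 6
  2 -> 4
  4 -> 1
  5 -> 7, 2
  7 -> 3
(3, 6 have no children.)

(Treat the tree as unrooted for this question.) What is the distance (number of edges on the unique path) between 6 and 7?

5

6 - 1 - 4 - 2 - 5 - 7: 5 edges.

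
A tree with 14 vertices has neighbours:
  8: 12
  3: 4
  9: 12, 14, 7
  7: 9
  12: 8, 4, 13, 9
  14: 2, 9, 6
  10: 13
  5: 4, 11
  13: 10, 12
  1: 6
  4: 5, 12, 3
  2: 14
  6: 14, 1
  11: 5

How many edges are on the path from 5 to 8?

3

Walking from 5: 5 - 4 - 12 - 8. Length 3.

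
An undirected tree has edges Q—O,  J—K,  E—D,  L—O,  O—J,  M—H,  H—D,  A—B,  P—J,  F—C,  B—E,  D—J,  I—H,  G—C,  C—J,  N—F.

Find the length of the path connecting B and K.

The path is B–E–D–J–K, which has 4 edges.

4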